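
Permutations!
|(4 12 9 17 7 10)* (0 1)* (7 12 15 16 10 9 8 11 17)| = |(0 1)(4 15 16 10)(7 9)(8 11 17 12)| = 4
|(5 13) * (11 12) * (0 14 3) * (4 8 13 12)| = |(0 14 3)(4 8 13 5 12 11)| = 6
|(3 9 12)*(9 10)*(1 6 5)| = 12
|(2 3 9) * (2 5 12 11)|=|(2 3 9 5 12 11)|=6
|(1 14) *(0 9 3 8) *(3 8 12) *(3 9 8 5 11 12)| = 4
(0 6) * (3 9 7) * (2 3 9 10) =[6, 1, 3, 10, 4, 5, 0, 9, 8, 7, 2] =(0 6)(2 3 10)(7 9)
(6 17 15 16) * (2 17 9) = (2 17 15 16 6 9) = [0, 1, 17, 3, 4, 5, 9, 7, 8, 2, 10, 11, 12, 13, 14, 16, 6, 15]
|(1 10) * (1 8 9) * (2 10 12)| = 6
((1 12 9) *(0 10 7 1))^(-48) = (12)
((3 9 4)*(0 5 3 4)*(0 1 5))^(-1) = (1 9 3 5) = ((1 5 3 9))^(-1)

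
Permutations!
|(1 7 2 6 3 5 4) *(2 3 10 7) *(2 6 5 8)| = 9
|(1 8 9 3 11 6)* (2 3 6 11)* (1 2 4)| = |(11)(1 8 9 6 2 3 4)| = 7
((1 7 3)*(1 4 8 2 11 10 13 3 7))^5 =((2 11 10 13 3 4 8))^5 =(2 4 13 11 8 3 10)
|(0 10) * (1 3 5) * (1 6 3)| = |(0 10)(3 5 6)| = 6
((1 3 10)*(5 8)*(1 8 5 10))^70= ((1 3)(8 10))^70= (10)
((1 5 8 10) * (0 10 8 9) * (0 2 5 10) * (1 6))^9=((1 10 6)(2 5 9))^9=(10)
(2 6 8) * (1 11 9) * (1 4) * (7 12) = [0, 11, 6, 3, 1, 5, 8, 12, 2, 4, 10, 9, 7] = (1 11 9 4)(2 6 8)(7 12)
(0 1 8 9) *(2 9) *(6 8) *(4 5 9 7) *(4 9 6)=[1, 4, 7, 3, 5, 6, 8, 9, 2, 0]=(0 1 4 5 6 8 2 7 9)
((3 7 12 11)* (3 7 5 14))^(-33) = (14)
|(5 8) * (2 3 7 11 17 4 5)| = 8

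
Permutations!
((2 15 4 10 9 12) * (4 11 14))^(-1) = (2 12 9 10 4 14 11 15) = ((2 15 11 14 4 10 9 12))^(-1)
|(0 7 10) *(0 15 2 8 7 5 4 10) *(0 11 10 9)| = 12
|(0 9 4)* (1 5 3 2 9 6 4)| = 15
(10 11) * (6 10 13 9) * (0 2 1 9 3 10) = (0 2 1 9 6)(3 10 11 13) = [2, 9, 1, 10, 4, 5, 0, 7, 8, 6, 11, 13, 12, 3]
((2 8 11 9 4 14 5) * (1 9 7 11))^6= (1 8 2 5 14 4 9)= ((1 9 4 14 5 2 8)(7 11))^6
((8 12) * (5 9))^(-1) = (5 9)(8 12)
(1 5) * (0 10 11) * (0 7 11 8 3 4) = (0 10 8 3 4)(1 5)(7 11) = [10, 5, 2, 4, 0, 1, 6, 11, 3, 9, 8, 7]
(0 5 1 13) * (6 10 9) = (0 5 1 13)(6 10 9) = [5, 13, 2, 3, 4, 1, 10, 7, 8, 6, 9, 11, 12, 0]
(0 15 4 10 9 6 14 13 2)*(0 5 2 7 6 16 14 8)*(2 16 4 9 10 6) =(0 15 9 4 6 8)(2 5 16 14 13 7) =[15, 1, 5, 3, 6, 16, 8, 2, 0, 4, 10, 11, 12, 7, 13, 9, 14]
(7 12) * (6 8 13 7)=(6 8 13 7 12)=[0, 1, 2, 3, 4, 5, 8, 12, 13, 9, 10, 11, 6, 7]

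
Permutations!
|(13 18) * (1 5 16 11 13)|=6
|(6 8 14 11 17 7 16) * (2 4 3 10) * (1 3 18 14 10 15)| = 33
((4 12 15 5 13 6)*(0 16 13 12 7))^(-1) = (0 7 4 6 13 16)(5 15 12)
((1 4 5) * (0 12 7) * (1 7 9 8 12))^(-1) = ((0 1 4 5 7)(8 12 9))^(-1) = (0 7 5 4 1)(8 9 12)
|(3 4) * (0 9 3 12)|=5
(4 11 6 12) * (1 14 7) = (1 14 7)(4 11 6 12) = [0, 14, 2, 3, 11, 5, 12, 1, 8, 9, 10, 6, 4, 13, 7]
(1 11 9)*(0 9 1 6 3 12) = [9, 11, 2, 12, 4, 5, 3, 7, 8, 6, 10, 1, 0] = (0 9 6 3 12)(1 11)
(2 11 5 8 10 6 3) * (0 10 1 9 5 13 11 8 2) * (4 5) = [10, 9, 8, 0, 5, 2, 3, 7, 1, 4, 6, 13, 12, 11] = (0 10 6 3)(1 9 4 5 2 8)(11 13)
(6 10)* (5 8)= (5 8)(6 10)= [0, 1, 2, 3, 4, 8, 10, 7, 5, 9, 6]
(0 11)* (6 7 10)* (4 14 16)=(0 11)(4 14 16)(6 7 10)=[11, 1, 2, 3, 14, 5, 7, 10, 8, 9, 6, 0, 12, 13, 16, 15, 4]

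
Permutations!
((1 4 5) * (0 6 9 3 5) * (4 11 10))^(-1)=((0 6 9 3 5 1 11 10 4))^(-1)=(0 4 10 11 1 5 3 9 6)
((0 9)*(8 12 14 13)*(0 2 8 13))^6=(14)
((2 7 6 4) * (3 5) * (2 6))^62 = ((2 7)(3 5)(4 6))^62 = (7)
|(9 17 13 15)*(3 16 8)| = |(3 16 8)(9 17 13 15)| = 12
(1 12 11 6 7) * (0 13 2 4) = (0 13 2 4)(1 12 11 6 7) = [13, 12, 4, 3, 0, 5, 7, 1, 8, 9, 10, 6, 11, 2]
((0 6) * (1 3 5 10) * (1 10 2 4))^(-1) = (10)(0 6)(1 4 2 5 3)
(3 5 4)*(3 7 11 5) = [0, 1, 2, 3, 7, 4, 6, 11, 8, 9, 10, 5] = (4 7 11 5)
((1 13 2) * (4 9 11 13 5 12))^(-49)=(1 2 13 11 9 4 12 5)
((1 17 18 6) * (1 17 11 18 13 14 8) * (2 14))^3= (1 6 2)(8 18 13)(11 17 14)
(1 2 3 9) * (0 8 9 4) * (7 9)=[8, 2, 3, 4, 0, 5, 6, 9, 7, 1]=(0 8 7 9 1 2 3 4)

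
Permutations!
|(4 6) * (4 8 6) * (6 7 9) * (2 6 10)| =6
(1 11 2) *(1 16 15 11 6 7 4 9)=[0, 6, 16, 3, 9, 5, 7, 4, 8, 1, 10, 2, 12, 13, 14, 11, 15]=(1 6 7 4 9)(2 16 15 11)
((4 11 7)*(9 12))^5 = (4 7 11)(9 12)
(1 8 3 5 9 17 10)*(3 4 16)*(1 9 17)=(1 8 4 16 3 5 17 10 9)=[0, 8, 2, 5, 16, 17, 6, 7, 4, 1, 9, 11, 12, 13, 14, 15, 3, 10]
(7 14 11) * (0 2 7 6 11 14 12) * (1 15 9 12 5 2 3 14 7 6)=(0 3 14 7 5 2 6 11 1 15 9 12)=[3, 15, 6, 14, 4, 2, 11, 5, 8, 12, 10, 1, 0, 13, 7, 9]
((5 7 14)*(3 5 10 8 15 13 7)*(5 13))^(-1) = ((3 13 7 14 10 8 15 5))^(-1) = (3 5 15 8 10 14 7 13)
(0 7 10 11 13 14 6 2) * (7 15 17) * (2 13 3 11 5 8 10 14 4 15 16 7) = (0 16 7 14 6 13 4 15 17 2)(3 11)(5 8 10) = [16, 1, 0, 11, 15, 8, 13, 14, 10, 9, 5, 3, 12, 4, 6, 17, 7, 2]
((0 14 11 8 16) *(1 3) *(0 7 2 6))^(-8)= (16)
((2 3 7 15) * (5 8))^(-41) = (2 15 7 3)(5 8) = ((2 3 7 15)(5 8))^(-41)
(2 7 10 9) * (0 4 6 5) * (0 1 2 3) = [4, 2, 7, 0, 6, 1, 5, 10, 8, 3, 9] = (0 4 6 5 1 2 7 10 9 3)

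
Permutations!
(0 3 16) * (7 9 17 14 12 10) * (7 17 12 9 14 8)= (0 3 16)(7 14 9 12 10 17 8)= [3, 1, 2, 16, 4, 5, 6, 14, 7, 12, 17, 11, 10, 13, 9, 15, 0, 8]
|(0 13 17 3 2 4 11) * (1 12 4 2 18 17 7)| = 21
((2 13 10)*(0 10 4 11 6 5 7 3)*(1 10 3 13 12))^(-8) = (4 7 6)(5 11 13)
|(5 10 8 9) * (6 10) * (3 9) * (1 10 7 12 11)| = 10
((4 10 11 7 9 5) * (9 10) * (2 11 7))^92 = (11)(4 5 9)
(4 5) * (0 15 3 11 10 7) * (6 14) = (0 15 3 11 10 7)(4 5)(6 14) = [15, 1, 2, 11, 5, 4, 14, 0, 8, 9, 7, 10, 12, 13, 6, 3]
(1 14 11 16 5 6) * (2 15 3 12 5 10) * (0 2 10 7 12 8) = (0 2 15 3 8)(1 14 11 16 7 12 5 6) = [2, 14, 15, 8, 4, 6, 1, 12, 0, 9, 10, 16, 5, 13, 11, 3, 7]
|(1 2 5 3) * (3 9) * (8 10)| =|(1 2 5 9 3)(8 10)| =10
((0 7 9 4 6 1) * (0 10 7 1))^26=((0 1 10 7 9 4 6))^26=(0 4 7 1 6 9 10)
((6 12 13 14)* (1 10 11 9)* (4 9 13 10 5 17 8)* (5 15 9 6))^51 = (4 6 12 10 11 13 14 5 17 8)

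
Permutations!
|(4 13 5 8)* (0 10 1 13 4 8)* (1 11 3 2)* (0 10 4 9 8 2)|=11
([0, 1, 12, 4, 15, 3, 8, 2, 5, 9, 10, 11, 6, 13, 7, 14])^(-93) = (2 15 5 12 14 3 6 7 4 8)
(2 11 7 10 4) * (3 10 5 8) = [0, 1, 11, 10, 2, 8, 6, 5, 3, 9, 4, 7] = (2 11 7 5 8 3 10 4)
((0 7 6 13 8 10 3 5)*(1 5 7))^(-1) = (0 5 1)(3 10 8 13 6 7)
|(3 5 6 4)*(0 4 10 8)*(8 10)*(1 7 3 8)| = |(10)(0 4 8)(1 7 3 5 6)| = 15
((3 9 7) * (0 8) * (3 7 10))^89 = (0 8)(3 10 9)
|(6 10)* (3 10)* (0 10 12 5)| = |(0 10 6 3 12 5)| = 6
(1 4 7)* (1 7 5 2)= (7)(1 4 5 2)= [0, 4, 1, 3, 5, 2, 6, 7]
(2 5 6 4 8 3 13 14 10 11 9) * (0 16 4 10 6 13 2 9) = (0 16 4 8 3 2 5 13 14 6 10 11) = [16, 1, 5, 2, 8, 13, 10, 7, 3, 9, 11, 0, 12, 14, 6, 15, 4]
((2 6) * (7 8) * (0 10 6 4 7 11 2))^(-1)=((0 10 6)(2 4 7 8 11))^(-1)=(0 6 10)(2 11 8 7 4)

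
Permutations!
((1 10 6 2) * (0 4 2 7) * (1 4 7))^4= (1 10 6)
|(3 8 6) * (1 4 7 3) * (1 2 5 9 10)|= |(1 4 7 3 8 6 2 5 9 10)|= 10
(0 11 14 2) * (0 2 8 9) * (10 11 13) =(0 13 10 11 14 8 9) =[13, 1, 2, 3, 4, 5, 6, 7, 9, 0, 11, 14, 12, 10, 8]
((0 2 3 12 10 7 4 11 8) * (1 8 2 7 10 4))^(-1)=((0 7 1 8)(2 3 12 4 11))^(-1)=(0 8 1 7)(2 11 4 12 3)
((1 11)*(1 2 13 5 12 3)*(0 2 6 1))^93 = ((0 2 13 5 12 3)(1 11 6))^93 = (0 5)(2 12)(3 13)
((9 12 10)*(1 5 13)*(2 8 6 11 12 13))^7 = ((1 5 2 8 6 11 12 10 9 13))^7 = (1 10 6 5 9 11 2 13 12 8)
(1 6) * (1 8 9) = (1 6 8 9) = [0, 6, 2, 3, 4, 5, 8, 7, 9, 1]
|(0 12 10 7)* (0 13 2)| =6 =|(0 12 10 7 13 2)|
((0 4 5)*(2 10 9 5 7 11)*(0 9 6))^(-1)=((0 4 7 11 2 10 6)(5 9))^(-1)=(0 6 10 2 11 7 4)(5 9)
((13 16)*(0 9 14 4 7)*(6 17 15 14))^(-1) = ((0 9 6 17 15 14 4 7)(13 16))^(-1) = (0 7 4 14 15 17 6 9)(13 16)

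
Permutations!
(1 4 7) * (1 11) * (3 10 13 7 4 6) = (1 6 3 10 13 7 11) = [0, 6, 2, 10, 4, 5, 3, 11, 8, 9, 13, 1, 12, 7]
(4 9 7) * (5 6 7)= (4 9 5 6 7)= [0, 1, 2, 3, 9, 6, 7, 4, 8, 5]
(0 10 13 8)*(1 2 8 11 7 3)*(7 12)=(0 10 13 11 12 7 3 1 2 8)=[10, 2, 8, 1, 4, 5, 6, 3, 0, 9, 13, 12, 7, 11]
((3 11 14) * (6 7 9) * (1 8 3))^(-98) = (1 3 14 8 11)(6 7 9) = ((1 8 3 11 14)(6 7 9))^(-98)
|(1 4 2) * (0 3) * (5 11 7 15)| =12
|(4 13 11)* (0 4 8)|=|(0 4 13 11 8)|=5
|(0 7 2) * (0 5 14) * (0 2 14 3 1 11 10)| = |(0 7 14 2 5 3 1 11 10)| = 9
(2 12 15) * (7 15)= (2 12 7 15)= [0, 1, 12, 3, 4, 5, 6, 15, 8, 9, 10, 11, 7, 13, 14, 2]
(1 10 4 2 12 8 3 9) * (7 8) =(1 10 4 2 12 7 8 3 9) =[0, 10, 12, 9, 2, 5, 6, 8, 3, 1, 4, 11, 7]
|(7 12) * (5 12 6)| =|(5 12 7 6)| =4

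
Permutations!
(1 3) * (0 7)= (0 7)(1 3)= [7, 3, 2, 1, 4, 5, 6, 0]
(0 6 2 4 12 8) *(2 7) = (0 6 7 2 4 12 8) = [6, 1, 4, 3, 12, 5, 7, 2, 0, 9, 10, 11, 8]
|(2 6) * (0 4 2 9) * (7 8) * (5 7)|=|(0 4 2 6 9)(5 7 8)|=15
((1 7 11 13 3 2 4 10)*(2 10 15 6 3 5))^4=(1 5 6 7 2 3 11 4 10 13 15)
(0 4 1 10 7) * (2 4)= (0 2 4 1 10 7)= [2, 10, 4, 3, 1, 5, 6, 0, 8, 9, 7]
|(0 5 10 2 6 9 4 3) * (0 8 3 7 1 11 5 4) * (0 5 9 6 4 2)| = 18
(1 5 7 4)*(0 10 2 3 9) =(0 10 2 3 9)(1 5 7 4) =[10, 5, 3, 9, 1, 7, 6, 4, 8, 0, 2]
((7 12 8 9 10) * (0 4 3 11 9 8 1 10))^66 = ((0 4 3 11 9)(1 10 7 12))^66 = (0 4 3 11 9)(1 7)(10 12)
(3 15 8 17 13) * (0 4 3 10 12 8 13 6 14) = (0 4 3 15 13 10 12 8 17 6 14) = [4, 1, 2, 15, 3, 5, 14, 7, 17, 9, 12, 11, 8, 10, 0, 13, 16, 6]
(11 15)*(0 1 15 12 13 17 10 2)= (0 1 15 11 12 13 17 10 2)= [1, 15, 0, 3, 4, 5, 6, 7, 8, 9, 2, 12, 13, 17, 14, 11, 16, 10]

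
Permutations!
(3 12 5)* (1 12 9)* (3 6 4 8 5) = [0, 12, 2, 9, 8, 6, 4, 7, 5, 1, 10, 11, 3] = (1 12 3 9)(4 8 5 6)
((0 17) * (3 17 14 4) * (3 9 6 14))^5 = ((0 3 17)(4 9 6 14))^5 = (0 17 3)(4 9 6 14)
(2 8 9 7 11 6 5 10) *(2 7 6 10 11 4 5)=(2 8 9 6)(4 5 11 10 7)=[0, 1, 8, 3, 5, 11, 2, 4, 9, 6, 7, 10]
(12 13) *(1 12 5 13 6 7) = (1 12 6 7)(5 13) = [0, 12, 2, 3, 4, 13, 7, 1, 8, 9, 10, 11, 6, 5]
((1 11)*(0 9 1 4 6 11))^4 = (0 9 1)(4 6 11)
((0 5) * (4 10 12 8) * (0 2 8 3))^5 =(0 10 2 3 4 5 12 8)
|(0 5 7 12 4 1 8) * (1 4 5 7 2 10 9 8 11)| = 8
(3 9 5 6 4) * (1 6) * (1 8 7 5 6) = (3 9 6 4)(5 8 7) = [0, 1, 2, 9, 3, 8, 4, 5, 7, 6]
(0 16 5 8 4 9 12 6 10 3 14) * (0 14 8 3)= (0 16 5 3 8 4 9 12 6 10)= [16, 1, 2, 8, 9, 3, 10, 7, 4, 12, 0, 11, 6, 13, 14, 15, 5]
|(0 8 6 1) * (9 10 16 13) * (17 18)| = 4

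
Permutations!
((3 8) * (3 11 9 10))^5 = (11)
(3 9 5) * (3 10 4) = (3 9 5 10 4) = [0, 1, 2, 9, 3, 10, 6, 7, 8, 5, 4]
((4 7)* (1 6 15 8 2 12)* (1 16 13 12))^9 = (16)(1 2 8 15 6)(4 7)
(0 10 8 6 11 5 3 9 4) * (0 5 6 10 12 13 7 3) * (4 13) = (0 12 4 5)(3 9 13 7)(6 11)(8 10) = [12, 1, 2, 9, 5, 0, 11, 3, 10, 13, 8, 6, 4, 7]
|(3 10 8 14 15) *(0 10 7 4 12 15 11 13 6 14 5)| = 20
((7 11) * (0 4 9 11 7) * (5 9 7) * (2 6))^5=((0 4 7 5 9 11)(2 6))^5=(0 11 9 5 7 4)(2 6)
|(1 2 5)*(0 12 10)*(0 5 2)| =5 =|(0 12 10 5 1)|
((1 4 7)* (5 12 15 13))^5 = (1 7 4)(5 12 15 13)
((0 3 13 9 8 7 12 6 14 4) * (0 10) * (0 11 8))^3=(0 9 13 3)(4 8 6 10 7 14 11 12)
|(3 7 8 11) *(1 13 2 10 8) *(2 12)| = |(1 13 12 2 10 8 11 3 7)| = 9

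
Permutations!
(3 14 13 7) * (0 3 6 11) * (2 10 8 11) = (0 3 14 13 7 6 2 10 8 11) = [3, 1, 10, 14, 4, 5, 2, 6, 11, 9, 8, 0, 12, 7, 13]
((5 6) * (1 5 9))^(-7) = (1 5 6 9)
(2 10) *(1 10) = (1 10 2) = [0, 10, 1, 3, 4, 5, 6, 7, 8, 9, 2]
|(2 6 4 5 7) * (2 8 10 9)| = 8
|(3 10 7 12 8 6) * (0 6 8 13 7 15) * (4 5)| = |(0 6 3 10 15)(4 5)(7 12 13)| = 30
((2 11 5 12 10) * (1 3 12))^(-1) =((1 3 12 10 2 11 5))^(-1) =(1 5 11 2 10 12 3)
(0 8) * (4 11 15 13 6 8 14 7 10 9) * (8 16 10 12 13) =(0 14 7 12 13 6 16 10 9 4 11 15 8) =[14, 1, 2, 3, 11, 5, 16, 12, 0, 4, 9, 15, 13, 6, 7, 8, 10]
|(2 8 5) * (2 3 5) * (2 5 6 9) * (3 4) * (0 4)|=|(0 4 3 6 9 2 8 5)|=8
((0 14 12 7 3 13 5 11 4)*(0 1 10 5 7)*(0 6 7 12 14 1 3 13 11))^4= ((14)(0 1 10 5)(3 11 4)(6 7 13 12))^4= (14)(3 11 4)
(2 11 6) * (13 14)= (2 11 6)(13 14)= [0, 1, 11, 3, 4, 5, 2, 7, 8, 9, 10, 6, 12, 14, 13]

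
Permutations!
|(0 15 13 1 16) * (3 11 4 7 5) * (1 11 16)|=|(0 15 13 11 4 7 5 3 16)|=9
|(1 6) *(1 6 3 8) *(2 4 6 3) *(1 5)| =7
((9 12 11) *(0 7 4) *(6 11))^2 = (0 4 7)(6 9)(11 12)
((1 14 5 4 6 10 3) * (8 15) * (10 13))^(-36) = (15)(1 6)(3 4)(5 10)(13 14)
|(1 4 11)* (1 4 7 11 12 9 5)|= 7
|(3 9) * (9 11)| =3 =|(3 11 9)|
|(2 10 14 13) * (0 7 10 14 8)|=|(0 7 10 8)(2 14 13)|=12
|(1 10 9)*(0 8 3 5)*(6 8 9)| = |(0 9 1 10 6 8 3 5)| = 8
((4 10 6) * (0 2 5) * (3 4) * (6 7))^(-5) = (10)(0 2 5)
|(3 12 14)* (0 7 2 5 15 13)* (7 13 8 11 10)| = |(0 13)(2 5 15 8 11 10 7)(3 12 14)| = 42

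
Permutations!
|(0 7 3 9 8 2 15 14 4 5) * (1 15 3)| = 28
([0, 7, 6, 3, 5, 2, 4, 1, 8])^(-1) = (8)(1 7)(2 5 4 6)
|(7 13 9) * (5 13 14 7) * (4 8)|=6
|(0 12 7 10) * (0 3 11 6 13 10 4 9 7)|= |(0 12)(3 11 6 13 10)(4 9 7)|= 30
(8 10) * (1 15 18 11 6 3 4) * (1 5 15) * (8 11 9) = (3 4 5 15 18 9 8 10 11 6) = [0, 1, 2, 4, 5, 15, 3, 7, 10, 8, 11, 6, 12, 13, 14, 18, 16, 17, 9]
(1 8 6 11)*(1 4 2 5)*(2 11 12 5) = (1 8 6 12 5)(4 11) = [0, 8, 2, 3, 11, 1, 12, 7, 6, 9, 10, 4, 5]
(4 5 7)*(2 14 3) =(2 14 3)(4 5 7) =[0, 1, 14, 2, 5, 7, 6, 4, 8, 9, 10, 11, 12, 13, 3]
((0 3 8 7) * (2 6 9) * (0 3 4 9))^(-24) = (0 4 9 2 6)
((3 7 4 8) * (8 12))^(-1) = (3 8 12 4 7)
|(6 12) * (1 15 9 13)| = 4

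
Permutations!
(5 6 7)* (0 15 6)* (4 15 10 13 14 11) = (0 10 13 14 11 4 15 6 7 5) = [10, 1, 2, 3, 15, 0, 7, 5, 8, 9, 13, 4, 12, 14, 11, 6]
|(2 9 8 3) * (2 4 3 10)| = |(2 9 8 10)(3 4)| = 4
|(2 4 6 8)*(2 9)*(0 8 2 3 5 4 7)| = |(0 8 9 3 5 4 6 2 7)| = 9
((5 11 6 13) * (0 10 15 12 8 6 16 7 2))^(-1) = (0 2 7 16 11 5 13 6 8 12 15 10)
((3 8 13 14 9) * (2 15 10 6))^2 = ((2 15 10 6)(3 8 13 14 9))^2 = (2 10)(3 13 9 8 14)(6 15)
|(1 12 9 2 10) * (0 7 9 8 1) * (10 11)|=6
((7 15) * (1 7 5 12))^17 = ((1 7 15 5 12))^17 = (1 15 12 7 5)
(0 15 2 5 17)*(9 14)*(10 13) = (0 15 2 5 17)(9 14)(10 13) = [15, 1, 5, 3, 4, 17, 6, 7, 8, 14, 13, 11, 12, 10, 9, 2, 16, 0]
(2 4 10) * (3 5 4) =(2 3 5 4 10) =[0, 1, 3, 5, 10, 4, 6, 7, 8, 9, 2]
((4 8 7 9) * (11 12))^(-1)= (4 9 7 8)(11 12)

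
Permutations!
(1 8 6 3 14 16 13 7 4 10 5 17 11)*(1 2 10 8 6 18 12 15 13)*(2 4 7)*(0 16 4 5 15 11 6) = (0 16 1)(2 10 15 13)(3 14 4 8 18 12 11 5 17 6) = [16, 0, 10, 14, 8, 17, 3, 7, 18, 9, 15, 5, 11, 2, 4, 13, 1, 6, 12]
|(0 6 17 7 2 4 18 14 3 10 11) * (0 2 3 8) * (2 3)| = |(0 6 17 7 2 4 18 14 8)(3 10 11)| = 9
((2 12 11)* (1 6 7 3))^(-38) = (1 7)(2 12 11)(3 6)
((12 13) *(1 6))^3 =((1 6)(12 13))^3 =(1 6)(12 13)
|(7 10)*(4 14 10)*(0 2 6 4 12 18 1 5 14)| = 28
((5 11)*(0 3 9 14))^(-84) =(14)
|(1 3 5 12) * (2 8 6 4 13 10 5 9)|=11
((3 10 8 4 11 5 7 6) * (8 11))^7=((3 10 11 5 7 6)(4 8))^7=(3 10 11 5 7 6)(4 8)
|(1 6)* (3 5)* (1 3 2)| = |(1 6 3 5 2)| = 5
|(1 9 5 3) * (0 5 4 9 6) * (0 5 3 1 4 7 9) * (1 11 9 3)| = 9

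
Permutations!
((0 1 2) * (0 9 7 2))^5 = ((0 1)(2 9 7))^5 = (0 1)(2 7 9)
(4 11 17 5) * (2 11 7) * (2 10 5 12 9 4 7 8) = (2 11 17 12 9 4 8)(5 7 10) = [0, 1, 11, 3, 8, 7, 6, 10, 2, 4, 5, 17, 9, 13, 14, 15, 16, 12]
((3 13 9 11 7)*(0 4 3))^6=(0 7 11 9 13 3 4)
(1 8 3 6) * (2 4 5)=(1 8 3 6)(2 4 5)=[0, 8, 4, 6, 5, 2, 1, 7, 3]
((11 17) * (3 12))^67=((3 12)(11 17))^67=(3 12)(11 17)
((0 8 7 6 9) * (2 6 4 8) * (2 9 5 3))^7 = (0 9)(2 3 5 6)(4 8 7)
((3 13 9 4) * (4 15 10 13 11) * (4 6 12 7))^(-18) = ((3 11 6 12 7 4)(9 15 10 13))^(-18) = (9 10)(13 15)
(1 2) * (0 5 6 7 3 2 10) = (0 5 6 7 3 2 1 10) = [5, 10, 1, 2, 4, 6, 7, 3, 8, 9, 0]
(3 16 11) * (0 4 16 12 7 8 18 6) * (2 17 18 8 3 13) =(0 4 16 11 13 2 17 18 6)(3 12 7) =[4, 1, 17, 12, 16, 5, 0, 3, 8, 9, 10, 13, 7, 2, 14, 15, 11, 18, 6]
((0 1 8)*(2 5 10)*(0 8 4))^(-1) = (0 4 1)(2 10 5)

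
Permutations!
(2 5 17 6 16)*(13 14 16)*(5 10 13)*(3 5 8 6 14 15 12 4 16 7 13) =(2 10 3 5 17 14 7 13 15 12 4 16)(6 8) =[0, 1, 10, 5, 16, 17, 8, 13, 6, 9, 3, 11, 4, 15, 7, 12, 2, 14]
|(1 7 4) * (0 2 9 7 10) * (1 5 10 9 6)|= |(0 2 6 1 9 7 4 5 10)|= 9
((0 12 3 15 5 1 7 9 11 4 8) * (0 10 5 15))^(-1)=(15)(0 3 12)(1 5 10 8 4 11 9 7)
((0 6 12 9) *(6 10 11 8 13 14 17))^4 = (0 13 12 11 17)(6 10 14 9 8)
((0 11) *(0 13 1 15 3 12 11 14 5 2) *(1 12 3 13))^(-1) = ((0 14 5 2)(1 15 13 12 11))^(-1) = (0 2 5 14)(1 11 12 13 15)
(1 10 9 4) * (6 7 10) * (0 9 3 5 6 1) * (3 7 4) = (0 9 3 5 6 4)(7 10) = [9, 1, 2, 5, 0, 6, 4, 10, 8, 3, 7]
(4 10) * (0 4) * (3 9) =[4, 1, 2, 9, 10, 5, 6, 7, 8, 3, 0] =(0 4 10)(3 9)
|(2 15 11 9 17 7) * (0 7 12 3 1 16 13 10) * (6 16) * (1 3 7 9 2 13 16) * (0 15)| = |(0 9 17 12 7 13 10 15 11 2)(1 6)| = 10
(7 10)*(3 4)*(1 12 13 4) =(1 12 13 4 3)(7 10) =[0, 12, 2, 1, 3, 5, 6, 10, 8, 9, 7, 11, 13, 4]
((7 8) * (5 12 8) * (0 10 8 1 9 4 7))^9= ((0 10 8)(1 9 4 7 5 12))^9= (1 7)(4 12)(5 9)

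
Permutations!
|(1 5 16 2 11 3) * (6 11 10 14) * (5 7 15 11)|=|(1 7 15 11 3)(2 10 14 6 5 16)|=30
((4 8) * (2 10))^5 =(2 10)(4 8)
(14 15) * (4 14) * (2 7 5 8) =[0, 1, 7, 3, 14, 8, 6, 5, 2, 9, 10, 11, 12, 13, 15, 4] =(2 7 5 8)(4 14 15)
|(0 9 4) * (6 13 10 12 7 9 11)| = |(0 11 6 13 10 12 7 9 4)| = 9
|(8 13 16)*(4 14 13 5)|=|(4 14 13 16 8 5)|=6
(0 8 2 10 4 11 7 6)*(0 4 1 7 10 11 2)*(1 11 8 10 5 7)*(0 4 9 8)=[10, 1, 0, 3, 2, 7, 9, 6, 4, 8, 11, 5]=(0 10 11 5 7 6 9 8 4 2)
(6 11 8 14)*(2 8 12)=(2 8 14 6 11 12)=[0, 1, 8, 3, 4, 5, 11, 7, 14, 9, 10, 12, 2, 13, 6]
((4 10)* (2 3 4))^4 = ((2 3 4 10))^4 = (10)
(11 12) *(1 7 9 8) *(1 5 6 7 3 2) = (1 3 2)(5 6 7 9 8)(11 12) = [0, 3, 1, 2, 4, 6, 7, 9, 5, 8, 10, 12, 11]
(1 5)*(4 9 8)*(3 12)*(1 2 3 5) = (2 3 12 5)(4 9 8) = [0, 1, 3, 12, 9, 2, 6, 7, 4, 8, 10, 11, 5]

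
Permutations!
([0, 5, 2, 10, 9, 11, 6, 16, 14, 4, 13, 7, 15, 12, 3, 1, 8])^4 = (1 16 10)(3 15 7)(5 8 13)(11 14 12)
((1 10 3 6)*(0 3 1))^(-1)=((0 3 6)(1 10))^(-1)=(0 6 3)(1 10)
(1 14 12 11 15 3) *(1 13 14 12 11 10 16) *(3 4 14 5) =(1 12 10 16)(3 13 5)(4 14 11 15) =[0, 12, 2, 13, 14, 3, 6, 7, 8, 9, 16, 15, 10, 5, 11, 4, 1]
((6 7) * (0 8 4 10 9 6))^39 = (0 9 8 6 4 7 10)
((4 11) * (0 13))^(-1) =((0 13)(4 11))^(-1) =(0 13)(4 11)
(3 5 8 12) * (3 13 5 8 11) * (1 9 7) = (1 9 7)(3 8 12 13 5 11) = [0, 9, 2, 8, 4, 11, 6, 1, 12, 7, 10, 3, 13, 5]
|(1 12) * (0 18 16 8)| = |(0 18 16 8)(1 12)| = 4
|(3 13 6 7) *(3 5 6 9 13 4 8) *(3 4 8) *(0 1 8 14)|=|(0 1 8 4 3 14)(5 6 7)(9 13)|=6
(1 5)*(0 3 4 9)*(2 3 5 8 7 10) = (0 5 1 8 7 10 2 3 4 9) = [5, 8, 3, 4, 9, 1, 6, 10, 7, 0, 2]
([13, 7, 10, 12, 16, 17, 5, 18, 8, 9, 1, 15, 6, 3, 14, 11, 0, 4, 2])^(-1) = [16, 10, 18, 13, 17, 6, 12, 1, 8, 9, 2, 15, 3, 0, 14, 11, 4, 5, 7]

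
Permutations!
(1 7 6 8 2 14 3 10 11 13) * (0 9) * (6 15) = (0 9)(1 7 15 6 8 2 14 3 10 11 13) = [9, 7, 14, 10, 4, 5, 8, 15, 2, 0, 11, 13, 12, 1, 3, 6]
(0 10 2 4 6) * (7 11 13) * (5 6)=(0 10 2 4 5 6)(7 11 13)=[10, 1, 4, 3, 5, 6, 0, 11, 8, 9, 2, 13, 12, 7]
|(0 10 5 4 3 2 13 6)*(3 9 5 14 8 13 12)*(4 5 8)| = 24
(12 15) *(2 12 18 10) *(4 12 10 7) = (2 10)(4 12 15 18 7) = [0, 1, 10, 3, 12, 5, 6, 4, 8, 9, 2, 11, 15, 13, 14, 18, 16, 17, 7]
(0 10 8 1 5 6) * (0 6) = (0 10 8 1 5) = [10, 5, 2, 3, 4, 0, 6, 7, 1, 9, 8]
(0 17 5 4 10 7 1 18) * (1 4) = [17, 18, 2, 3, 10, 1, 6, 4, 8, 9, 7, 11, 12, 13, 14, 15, 16, 5, 0] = (0 17 5 1 18)(4 10 7)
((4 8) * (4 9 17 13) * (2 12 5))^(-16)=(2 5 12)(4 13 17 9 8)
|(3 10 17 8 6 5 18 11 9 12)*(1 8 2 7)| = 13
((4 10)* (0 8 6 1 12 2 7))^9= (0 6 12 7 8 1 2)(4 10)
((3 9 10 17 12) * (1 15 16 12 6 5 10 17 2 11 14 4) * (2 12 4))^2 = (1 16)(2 14 11)(3 17 5 12 9 6 10)(4 15)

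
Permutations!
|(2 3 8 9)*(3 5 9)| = 6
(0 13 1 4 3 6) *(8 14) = [13, 4, 2, 6, 3, 5, 0, 7, 14, 9, 10, 11, 12, 1, 8] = (0 13 1 4 3 6)(8 14)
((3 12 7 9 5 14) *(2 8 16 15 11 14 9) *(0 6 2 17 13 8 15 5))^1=(0 6 2 15 11 14 3 12 7 17 13 8 16 5 9)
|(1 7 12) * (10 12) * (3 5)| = |(1 7 10 12)(3 5)| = 4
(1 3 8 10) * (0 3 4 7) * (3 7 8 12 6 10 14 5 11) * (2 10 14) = (0 7)(1 4 8 2 10)(3 12 6 14 5 11) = [7, 4, 10, 12, 8, 11, 14, 0, 2, 9, 1, 3, 6, 13, 5]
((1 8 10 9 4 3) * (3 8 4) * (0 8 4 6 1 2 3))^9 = (0 8 10 9)(1 6)(2 3)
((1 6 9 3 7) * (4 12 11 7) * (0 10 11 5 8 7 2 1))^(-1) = ((0 10 11 2 1 6 9 3 4 12 5 8 7))^(-1) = (0 7 8 5 12 4 3 9 6 1 2 11 10)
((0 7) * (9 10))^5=(0 7)(9 10)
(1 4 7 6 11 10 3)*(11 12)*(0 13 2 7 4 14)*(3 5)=(0 13 2 7 6 12 11 10 5 3 1 14)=[13, 14, 7, 1, 4, 3, 12, 6, 8, 9, 5, 10, 11, 2, 0]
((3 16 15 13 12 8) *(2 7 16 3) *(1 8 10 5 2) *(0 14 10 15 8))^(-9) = ((0 14 10 5 2 7 16 8 1)(12 15 13))^(-9) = (16)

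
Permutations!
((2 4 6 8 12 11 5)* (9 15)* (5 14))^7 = ((2 4 6 8 12 11 14 5)(9 15))^7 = (2 5 14 11 12 8 6 4)(9 15)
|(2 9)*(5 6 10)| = 6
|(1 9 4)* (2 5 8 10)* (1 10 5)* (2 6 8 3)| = 9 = |(1 9 4 10 6 8 5 3 2)|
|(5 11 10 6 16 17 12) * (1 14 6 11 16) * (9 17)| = |(1 14 6)(5 16 9 17 12)(10 11)| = 30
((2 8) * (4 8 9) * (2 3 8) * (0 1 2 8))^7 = (9)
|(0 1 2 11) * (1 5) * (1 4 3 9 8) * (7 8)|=10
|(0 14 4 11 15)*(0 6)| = |(0 14 4 11 15 6)| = 6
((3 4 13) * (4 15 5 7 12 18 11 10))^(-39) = ((3 15 5 7 12 18 11 10 4 13))^(-39) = (3 15 5 7 12 18 11 10 4 13)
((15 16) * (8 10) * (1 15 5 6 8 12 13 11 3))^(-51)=(1 6 13 15 8 11 16 10 3 5 12)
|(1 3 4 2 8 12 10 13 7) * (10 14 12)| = |(1 3 4 2 8 10 13 7)(12 14)| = 8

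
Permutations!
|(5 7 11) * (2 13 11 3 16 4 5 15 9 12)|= 30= |(2 13 11 15 9 12)(3 16 4 5 7)|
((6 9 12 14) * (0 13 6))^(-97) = ((0 13 6 9 12 14))^(-97) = (0 14 12 9 6 13)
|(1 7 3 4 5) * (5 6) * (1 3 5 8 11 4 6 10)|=|(1 7 5 3 6 8 11 4 10)|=9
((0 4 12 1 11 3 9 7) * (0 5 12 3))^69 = ((0 4 3 9 7 5 12 1 11))^69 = (0 12 9)(1 7 4)(3 11 5)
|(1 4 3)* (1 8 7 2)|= |(1 4 3 8 7 2)|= 6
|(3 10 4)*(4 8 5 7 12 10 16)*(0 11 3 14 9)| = |(0 11 3 16 4 14 9)(5 7 12 10 8)| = 35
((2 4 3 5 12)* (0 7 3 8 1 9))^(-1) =((0 7 3 5 12 2 4 8 1 9))^(-1) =(0 9 1 8 4 2 12 5 3 7)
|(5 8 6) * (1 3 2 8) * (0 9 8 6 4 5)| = 9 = |(0 9 8 4 5 1 3 2 6)|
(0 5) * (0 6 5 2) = [2, 1, 0, 3, 4, 6, 5] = (0 2)(5 6)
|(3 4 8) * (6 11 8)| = 5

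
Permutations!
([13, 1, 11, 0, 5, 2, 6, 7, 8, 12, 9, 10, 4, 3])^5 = [3, 1, 4, 13, 9, 12, 6, 7, 8, 11, 2, 5, 10, 0]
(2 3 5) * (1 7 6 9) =(1 7 6 9)(2 3 5) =[0, 7, 3, 5, 4, 2, 9, 6, 8, 1]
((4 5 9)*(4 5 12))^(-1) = ((4 12)(5 9))^(-1) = (4 12)(5 9)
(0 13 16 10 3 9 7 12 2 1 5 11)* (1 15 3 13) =(0 1 5 11)(2 15 3 9 7 12)(10 13 16) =[1, 5, 15, 9, 4, 11, 6, 12, 8, 7, 13, 0, 2, 16, 14, 3, 10]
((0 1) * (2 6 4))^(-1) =(0 1)(2 4 6)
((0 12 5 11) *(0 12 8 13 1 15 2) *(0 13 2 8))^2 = (1 8 13 15 2)(5 12 11)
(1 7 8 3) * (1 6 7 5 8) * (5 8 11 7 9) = (1 8 3 6 9 5 11 7) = [0, 8, 2, 6, 4, 11, 9, 1, 3, 5, 10, 7]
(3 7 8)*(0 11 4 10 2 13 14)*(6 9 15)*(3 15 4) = (0 11 3 7 8 15 6 9 4 10 2 13 14) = [11, 1, 13, 7, 10, 5, 9, 8, 15, 4, 2, 3, 12, 14, 0, 6]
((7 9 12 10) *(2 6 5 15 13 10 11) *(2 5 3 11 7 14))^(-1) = ((2 6 3 11 5 15 13 10 14)(7 9 12))^(-1) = (2 14 10 13 15 5 11 3 6)(7 12 9)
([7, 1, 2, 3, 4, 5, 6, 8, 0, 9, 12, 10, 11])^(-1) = (0 8 7)(10 11 12)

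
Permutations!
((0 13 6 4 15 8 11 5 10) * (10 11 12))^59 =(0 4 12 13 15 10 6 8)(5 11)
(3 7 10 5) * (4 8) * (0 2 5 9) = (0 2 5 3 7 10 9)(4 8) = [2, 1, 5, 7, 8, 3, 6, 10, 4, 0, 9]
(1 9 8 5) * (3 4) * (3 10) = (1 9 8 5)(3 4 10) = [0, 9, 2, 4, 10, 1, 6, 7, 5, 8, 3]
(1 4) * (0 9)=(0 9)(1 4)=[9, 4, 2, 3, 1, 5, 6, 7, 8, 0]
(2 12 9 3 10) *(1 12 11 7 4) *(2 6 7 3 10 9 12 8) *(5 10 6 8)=(12)(1 5 10 8 2 11 3 9 6 7 4)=[0, 5, 11, 9, 1, 10, 7, 4, 2, 6, 8, 3, 12]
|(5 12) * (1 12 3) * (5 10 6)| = 6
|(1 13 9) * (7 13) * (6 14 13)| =|(1 7 6 14 13 9)| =6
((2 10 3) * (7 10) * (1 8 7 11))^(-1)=(1 11 2 3 10 7 8)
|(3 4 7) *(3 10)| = |(3 4 7 10)| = 4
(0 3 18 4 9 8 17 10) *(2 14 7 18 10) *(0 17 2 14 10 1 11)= (0 3 1 11)(2 10 17 14 7 18 4 9 8)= [3, 11, 10, 1, 9, 5, 6, 18, 2, 8, 17, 0, 12, 13, 7, 15, 16, 14, 4]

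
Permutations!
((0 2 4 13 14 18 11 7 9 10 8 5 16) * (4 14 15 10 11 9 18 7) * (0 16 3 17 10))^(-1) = (0 15 13 4 11 9 18 7 14 2)(3 5 8 10 17) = ((0 2 14 7 18 9 11 4 13 15)(3 17 10 8 5))^(-1)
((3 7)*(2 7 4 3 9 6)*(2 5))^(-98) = (2 9 5 7 6)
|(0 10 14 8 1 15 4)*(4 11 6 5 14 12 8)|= 11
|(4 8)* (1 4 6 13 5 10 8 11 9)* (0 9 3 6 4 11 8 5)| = 14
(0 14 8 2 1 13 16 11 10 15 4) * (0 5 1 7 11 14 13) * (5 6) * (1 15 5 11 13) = (0 1)(2 7 13 16 14 8)(4 6 11 10 5 15) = [1, 0, 7, 3, 6, 15, 11, 13, 2, 9, 5, 10, 12, 16, 8, 4, 14]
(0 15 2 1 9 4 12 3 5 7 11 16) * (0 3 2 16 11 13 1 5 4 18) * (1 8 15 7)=[7, 9, 5, 4, 12, 1, 6, 13, 15, 18, 10, 11, 2, 8, 14, 16, 3, 17, 0]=(0 7 13 8 15 16 3 4 12 2 5 1 9 18)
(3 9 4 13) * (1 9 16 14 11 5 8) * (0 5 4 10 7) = (0 5 8 1 9 10 7)(3 16 14 11 4 13) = [5, 9, 2, 16, 13, 8, 6, 0, 1, 10, 7, 4, 12, 3, 11, 15, 14]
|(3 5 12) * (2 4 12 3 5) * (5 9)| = 6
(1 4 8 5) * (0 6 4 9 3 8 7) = [6, 9, 2, 8, 7, 1, 4, 0, 5, 3] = (0 6 4 7)(1 9 3 8 5)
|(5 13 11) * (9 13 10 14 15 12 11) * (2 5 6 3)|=|(2 5 10 14 15 12 11 6 3)(9 13)|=18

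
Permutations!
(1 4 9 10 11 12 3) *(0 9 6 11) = [9, 4, 2, 1, 6, 5, 11, 7, 8, 10, 0, 12, 3] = (0 9 10)(1 4 6 11 12 3)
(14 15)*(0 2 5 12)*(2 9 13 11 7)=(0 9 13 11 7 2 5 12)(14 15)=[9, 1, 5, 3, 4, 12, 6, 2, 8, 13, 10, 7, 0, 11, 15, 14]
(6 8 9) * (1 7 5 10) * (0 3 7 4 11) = [3, 4, 2, 7, 11, 10, 8, 5, 9, 6, 1, 0] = (0 3 7 5 10 1 4 11)(6 8 9)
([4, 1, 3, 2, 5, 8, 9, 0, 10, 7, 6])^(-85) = [8, 1, 3, 2, 10, 6, 0, 5, 9, 4, 7]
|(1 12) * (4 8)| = 2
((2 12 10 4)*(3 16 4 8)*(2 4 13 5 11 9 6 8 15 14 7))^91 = (2 12 10 15 14 7)(3 5 6 16 11 8 13 9)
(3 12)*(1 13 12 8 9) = (1 13 12 3 8 9) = [0, 13, 2, 8, 4, 5, 6, 7, 9, 1, 10, 11, 3, 12]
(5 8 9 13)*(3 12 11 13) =(3 12 11 13 5 8 9) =[0, 1, 2, 12, 4, 8, 6, 7, 9, 3, 10, 13, 11, 5]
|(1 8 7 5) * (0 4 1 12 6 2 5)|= |(0 4 1 8 7)(2 5 12 6)|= 20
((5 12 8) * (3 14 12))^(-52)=(3 8 14 5 12)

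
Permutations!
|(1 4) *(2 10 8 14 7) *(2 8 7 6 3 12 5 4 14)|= 28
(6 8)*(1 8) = (1 8 6) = [0, 8, 2, 3, 4, 5, 1, 7, 6]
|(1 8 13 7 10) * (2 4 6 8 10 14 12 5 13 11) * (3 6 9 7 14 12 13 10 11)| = 18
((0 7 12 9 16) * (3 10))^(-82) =(0 9 7 16 12)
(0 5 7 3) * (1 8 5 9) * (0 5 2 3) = (0 9 1 8 2 3 5 7) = [9, 8, 3, 5, 4, 7, 6, 0, 2, 1]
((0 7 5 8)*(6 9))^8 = (9)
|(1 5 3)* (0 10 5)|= |(0 10 5 3 1)|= 5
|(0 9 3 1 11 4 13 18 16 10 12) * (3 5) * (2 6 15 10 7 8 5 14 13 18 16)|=18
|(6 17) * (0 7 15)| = 6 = |(0 7 15)(6 17)|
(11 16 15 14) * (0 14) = (0 14 11 16 15) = [14, 1, 2, 3, 4, 5, 6, 7, 8, 9, 10, 16, 12, 13, 11, 0, 15]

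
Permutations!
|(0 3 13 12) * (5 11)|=4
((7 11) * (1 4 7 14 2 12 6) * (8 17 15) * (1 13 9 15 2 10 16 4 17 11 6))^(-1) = ((1 17 2 12)(4 7 6 13 9 15 8 11 14 10 16))^(-1) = (1 12 2 17)(4 16 10 14 11 8 15 9 13 6 7)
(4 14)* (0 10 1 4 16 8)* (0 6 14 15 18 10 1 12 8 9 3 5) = (0 1 4 15 18 10 12 8 6 14 16 9 3 5) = [1, 4, 2, 5, 15, 0, 14, 7, 6, 3, 12, 11, 8, 13, 16, 18, 9, 17, 10]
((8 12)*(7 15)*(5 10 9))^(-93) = ((5 10 9)(7 15)(8 12))^(-93) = (7 15)(8 12)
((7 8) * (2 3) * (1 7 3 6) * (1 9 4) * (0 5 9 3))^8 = ((0 5 9 4 1 7 8)(2 6 3))^8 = (0 5 9 4 1 7 8)(2 3 6)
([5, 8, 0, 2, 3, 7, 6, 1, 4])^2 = (0 7 8 3)(1 4 2 5)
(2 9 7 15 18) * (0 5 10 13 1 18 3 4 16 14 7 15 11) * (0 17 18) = (0 5 10 13 1)(2 9 15 3 4 16 14 7 11 17 18) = [5, 0, 9, 4, 16, 10, 6, 11, 8, 15, 13, 17, 12, 1, 7, 3, 14, 18, 2]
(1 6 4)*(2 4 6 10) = (1 10 2 4) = [0, 10, 4, 3, 1, 5, 6, 7, 8, 9, 2]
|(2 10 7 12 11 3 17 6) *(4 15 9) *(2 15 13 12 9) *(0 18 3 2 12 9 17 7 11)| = 24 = |(0 18 3 7 17 6 15 12)(2 10 11)(4 13 9)|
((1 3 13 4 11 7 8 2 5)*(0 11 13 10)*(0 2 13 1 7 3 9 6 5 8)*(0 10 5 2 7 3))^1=(0 11)(1 9 6 2 8 13 4)(3 5)(7 10)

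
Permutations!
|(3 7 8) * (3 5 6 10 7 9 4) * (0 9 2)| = |(0 9 4 3 2)(5 6 10 7 8)| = 5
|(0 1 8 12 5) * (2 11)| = 10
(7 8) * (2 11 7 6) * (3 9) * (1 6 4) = (1 6 2 11 7 8 4)(3 9) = [0, 6, 11, 9, 1, 5, 2, 8, 4, 3, 10, 7]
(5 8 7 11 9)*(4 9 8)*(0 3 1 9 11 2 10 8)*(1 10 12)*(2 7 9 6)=(0 3 10 8 9 5 4 11)(1 6 2 12)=[3, 6, 12, 10, 11, 4, 2, 7, 9, 5, 8, 0, 1]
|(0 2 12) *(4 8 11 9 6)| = |(0 2 12)(4 8 11 9 6)| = 15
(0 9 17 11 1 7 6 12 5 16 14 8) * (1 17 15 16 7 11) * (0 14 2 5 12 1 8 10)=(0 9 15 16 2 5 7 6 1 11 17 8 14 10)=[9, 11, 5, 3, 4, 7, 1, 6, 14, 15, 0, 17, 12, 13, 10, 16, 2, 8]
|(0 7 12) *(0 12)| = |(12)(0 7)| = 2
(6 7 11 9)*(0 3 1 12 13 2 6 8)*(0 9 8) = [3, 12, 6, 1, 4, 5, 7, 11, 9, 0, 10, 8, 13, 2] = (0 3 1 12 13 2 6 7 11 8 9)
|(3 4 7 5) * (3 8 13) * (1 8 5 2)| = 7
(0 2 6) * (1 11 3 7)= (0 2 6)(1 11 3 7)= [2, 11, 6, 7, 4, 5, 0, 1, 8, 9, 10, 3]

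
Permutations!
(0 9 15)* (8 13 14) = (0 9 15)(8 13 14) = [9, 1, 2, 3, 4, 5, 6, 7, 13, 15, 10, 11, 12, 14, 8, 0]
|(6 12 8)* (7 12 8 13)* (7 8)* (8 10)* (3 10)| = |(3 10 8 6 7 12 13)| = 7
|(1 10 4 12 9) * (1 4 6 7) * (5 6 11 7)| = 12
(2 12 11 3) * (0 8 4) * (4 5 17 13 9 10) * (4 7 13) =(0 8 5 17 4)(2 12 11 3)(7 13 9 10) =[8, 1, 12, 2, 0, 17, 6, 13, 5, 10, 7, 3, 11, 9, 14, 15, 16, 4]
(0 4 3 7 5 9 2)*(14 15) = (0 4 3 7 5 9 2)(14 15) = [4, 1, 0, 7, 3, 9, 6, 5, 8, 2, 10, 11, 12, 13, 15, 14]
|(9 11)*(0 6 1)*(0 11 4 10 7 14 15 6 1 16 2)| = |(0 1 11 9 4 10 7 14 15 6 16 2)| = 12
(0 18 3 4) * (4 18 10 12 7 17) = (0 10 12 7 17 4)(3 18) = [10, 1, 2, 18, 0, 5, 6, 17, 8, 9, 12, 11, 7, 13, 14, 15, 16, 4, 3]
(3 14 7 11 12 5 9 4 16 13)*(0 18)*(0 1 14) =(0 18 1 14 7 11 12 5 9 4 16 13 3) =[18, 14, 2, 0, 16, 9, 6, 11, 8, 4, 10, 12, 5, 3, 7, 15, 13, 17, 1]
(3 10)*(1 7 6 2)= [0, 7, 1, 10, 4, 5, 2, 6, 8, 9, 3]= (1 7 6 2)(3 10)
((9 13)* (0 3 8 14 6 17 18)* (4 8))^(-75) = (0 6 4 18 14 3 17 8)(9 13)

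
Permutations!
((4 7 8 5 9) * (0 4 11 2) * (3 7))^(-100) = (0 2 11 9 5 8 7 3 4)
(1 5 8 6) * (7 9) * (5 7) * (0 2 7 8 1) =(0 2 7 9 5 1 8 6) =[2, 8, 7, 3, 4, 1, 0, 9, 6, 5]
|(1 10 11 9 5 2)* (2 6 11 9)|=7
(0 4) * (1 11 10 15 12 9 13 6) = (0 4)(1 11 10 15 12 9 13 6) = [4, 11, 2, 3, 0, 5, 1, 7, 8, 13, 15, 10, 9, 6, 14, 12]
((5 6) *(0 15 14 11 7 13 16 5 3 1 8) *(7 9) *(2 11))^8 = ((0 15 14 2 11 9 7 13 16 5 6 3 1 8))^8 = (0 16 14 6 11 1 7)(2 3 9 8 13 15 5)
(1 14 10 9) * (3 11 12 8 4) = [0, 14, 2, 11, 3, 5, 6, 7, 4, 1, 9, 12, 8, 13, 10] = (1 14 10 9)(3 11 12 8 4)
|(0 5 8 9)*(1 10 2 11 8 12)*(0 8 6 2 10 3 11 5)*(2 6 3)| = 4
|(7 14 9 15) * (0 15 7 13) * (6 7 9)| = |(0 15 13)(6 7 14)| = 3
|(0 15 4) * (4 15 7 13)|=4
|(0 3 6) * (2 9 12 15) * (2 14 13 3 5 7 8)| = |(0 5 7 8 2 9 12 15 14 13 3 6)| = 12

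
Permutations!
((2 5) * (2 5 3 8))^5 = (2 8 3)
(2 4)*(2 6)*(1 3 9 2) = (1 3 9 2 4 6) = [0, 3, 4, 9, 6, 5, 1, 7, 8, 2]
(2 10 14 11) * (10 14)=[0, 1, 14, 3, 4, 5, 6, 7, 8, 9, 10, 2, 12, 13, 11]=(2 14 11)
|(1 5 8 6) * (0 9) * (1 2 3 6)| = 6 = |(0 9)(1 5 8)(2 3 6)|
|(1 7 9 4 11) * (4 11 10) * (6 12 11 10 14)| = 9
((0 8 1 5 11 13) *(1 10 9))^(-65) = (0 13 11 5 1 9 10 8)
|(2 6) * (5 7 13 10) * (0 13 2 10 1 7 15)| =9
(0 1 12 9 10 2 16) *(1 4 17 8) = (0 4 17 8 1 12 9 10 2 16) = [4, 12, 16, 3, 17, 5, 6, 7, 1, 10, 2, 11, 9, 13, 14, 15, 0, 8]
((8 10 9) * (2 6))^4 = (8 10 9)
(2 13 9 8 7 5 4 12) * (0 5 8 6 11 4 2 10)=(0 5 2 13 9 6 11 4 12 10)(7 8)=[5, 1, 13, 3, 12, 2, 11, 8, 7, 6, 0, 4, 10, 9]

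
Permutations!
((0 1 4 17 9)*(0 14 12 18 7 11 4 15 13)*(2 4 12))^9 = ((0 1 15 13)(2 4 17 9 14)(7 11 12 18))^9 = (0 1 15 13)(2 14 9 17 4)(7 11 12 18)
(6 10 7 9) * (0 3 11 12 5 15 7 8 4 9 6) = [3, 1, 2, 11, 9, 15, 10, 6, 4, 0, 8, 12, 5, 13, 14, 7] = (0 3 11 12 5 15 7 6 10 8 4 9)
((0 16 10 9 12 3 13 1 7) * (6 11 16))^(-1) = (0 7 1 13 3 12 9 10 16 11 6)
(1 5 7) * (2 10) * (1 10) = (1 5 7 10 2) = [0, 5, 1, 3, 4, 7, 6, 10, 8, 9, 2]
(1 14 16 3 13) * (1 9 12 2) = (1 14 16 3 13 9 12 2) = [0, 14, 1, 13, 4, 5, 6, 7, 8, 12, 10, 11, 2, 9, 16, 15, 3]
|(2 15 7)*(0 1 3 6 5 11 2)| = |(0 1 3 6 5 11 2 15 7)| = 9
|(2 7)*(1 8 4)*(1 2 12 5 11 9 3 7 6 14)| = |(1 8 4 2 6 14)(3 7 12 5 11 9)| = 6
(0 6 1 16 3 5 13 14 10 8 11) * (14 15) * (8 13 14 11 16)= (0 6 1 8 16 3 5 14 10 13 15 11)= [6, 8, 2, 5, 4, 14, 1, 7, 16, 9, 13, 0, 12, 15, 10, 11, 3]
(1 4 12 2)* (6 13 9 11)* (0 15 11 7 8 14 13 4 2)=(0 15 11 6 4 12)(1 2)(7 8 14 13 9)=[15, 2, 1, 3, 12, 5, 4, 8, 14, 7, 10, 6, 0, 9, 13, 11]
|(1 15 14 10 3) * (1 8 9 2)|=|(1 15 14 10 3 8 9 2)|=8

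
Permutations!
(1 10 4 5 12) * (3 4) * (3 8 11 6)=(1 10 8 11 6 3 4 5 12)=[0, 10, 2, 4, 5, 12, 3, 7, 11, 9, 8, 6, 1]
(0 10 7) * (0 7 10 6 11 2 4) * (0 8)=[6, 1, 4, 3, 8, 5, 11, 7, 0, 9, 10, 2]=(0 6 11 2 4 8)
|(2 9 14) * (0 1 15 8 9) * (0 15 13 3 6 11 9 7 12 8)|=30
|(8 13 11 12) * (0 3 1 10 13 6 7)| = |(0 3 1 10 13 11 12 8 6 7)| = 10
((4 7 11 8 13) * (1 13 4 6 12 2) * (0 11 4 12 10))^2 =((0 11 8 12 2 1 13 6 10)(4 7))^2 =(0 8 2 13 10 11 12 1 6)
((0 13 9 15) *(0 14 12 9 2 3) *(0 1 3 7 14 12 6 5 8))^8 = ((0 13 2 7 14 6 5 8)(1 3)(9 15 12))^8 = (9 12 15)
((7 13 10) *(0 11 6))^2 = (0 6 11)(7 10 13)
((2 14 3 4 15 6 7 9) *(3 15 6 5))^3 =(2 5 6)(3 7 14)(4 9 15)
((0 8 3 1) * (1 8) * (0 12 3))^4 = ((0 1 12 3 8))^4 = (0 8 3 12 1)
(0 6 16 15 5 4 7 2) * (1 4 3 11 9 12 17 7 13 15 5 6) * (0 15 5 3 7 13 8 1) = (1 4 8)(2 15 6 16 3 11 9 12 17 13 5 7) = [0, 4, 15, 11, 8, 7, 16, 2, 1, 12, 10, 9, 17, 5, 14, 6, 3, 13]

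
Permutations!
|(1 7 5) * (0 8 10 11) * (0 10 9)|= 6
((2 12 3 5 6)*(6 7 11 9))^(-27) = (2 11 3 6 7 12 9 5)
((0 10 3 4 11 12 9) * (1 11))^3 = (0 4 12 10 1 9 3 11)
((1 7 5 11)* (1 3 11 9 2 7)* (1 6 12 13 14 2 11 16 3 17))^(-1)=((1 6 12 13 14 2 7 5 9 11 17)(3 16))^(-1)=(1 17 11 9 5 7 2 14 13 12 6)(3 16)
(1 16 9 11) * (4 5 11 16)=(1 4 5 11)(9 16)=[0, 4, 2, 3, 5, 11, 6, 7, 8, 16, 10, 1, 12, 13, 14, 15, 9]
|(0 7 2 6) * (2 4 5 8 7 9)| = 4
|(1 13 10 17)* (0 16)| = 4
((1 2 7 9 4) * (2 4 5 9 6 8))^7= ((1 4)(2 7 6 8)(5 9))^7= (1 4)(2 8 6 7)(5 9)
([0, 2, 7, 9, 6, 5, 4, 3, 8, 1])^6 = [0, 2, 7, 9, 4, 5, 6, 3, 8, 1]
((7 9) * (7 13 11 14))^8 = (7 11 9 14 13) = ((7 9 13 11 14))^8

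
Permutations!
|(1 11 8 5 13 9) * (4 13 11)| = |(1 4 13 9)(5 11 8)| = 12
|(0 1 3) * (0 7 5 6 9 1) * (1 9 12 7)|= 4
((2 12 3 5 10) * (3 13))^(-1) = ((2 12 13 3 5 10))^(-1) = (2 10 5 3 13 12)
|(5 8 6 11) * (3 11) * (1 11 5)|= 4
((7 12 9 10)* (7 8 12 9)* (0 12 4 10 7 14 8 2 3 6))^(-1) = ((0 12 14 8 4 10 2 3 6)(7 9))^(-1) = (0 6 3 2 10 4 8 14 12)(7 9)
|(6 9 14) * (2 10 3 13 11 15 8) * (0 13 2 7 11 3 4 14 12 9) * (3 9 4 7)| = 7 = |(0 13 9 12 4 14 6)(2 10 7 11 15 8 3)|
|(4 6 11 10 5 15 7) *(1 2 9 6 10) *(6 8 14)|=35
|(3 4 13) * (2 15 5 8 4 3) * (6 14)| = |(2 15 5 8 4 13)(6 14)| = 6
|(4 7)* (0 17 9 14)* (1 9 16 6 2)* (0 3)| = 18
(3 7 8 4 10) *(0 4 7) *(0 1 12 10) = (0 4)(1 12 10 3)(7 8) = [4, 12, 2, 1, 0, 5, 6, 8, 7, 9, 3, 11, 10]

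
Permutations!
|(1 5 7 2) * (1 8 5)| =|(2 8 5 7)| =4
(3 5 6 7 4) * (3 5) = (4 5 6 7) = [0, 1, 2, 3, 5, 6, 7, 4]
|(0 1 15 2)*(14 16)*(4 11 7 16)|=20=|(0 1 15 2)(4 11 7 16 14)|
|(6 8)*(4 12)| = 2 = |(4 12)(6 8)|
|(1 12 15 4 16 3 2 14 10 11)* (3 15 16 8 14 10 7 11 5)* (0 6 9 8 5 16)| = |(0 6 9 8 14 7 11 1 12)(2 10 16 15 4 5 3)| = 63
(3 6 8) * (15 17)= (3 6 8)(15 17)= [0, 1, 2, 6, 4, 5, 8, 7, 3, 9, 10, 11, 12, 13, 14, 17, 16, 15]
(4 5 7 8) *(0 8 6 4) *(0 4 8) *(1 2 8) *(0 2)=(0 2 8 4 5 7 6 1)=[2, 0, 8, 3, 5, 7, 1, 6, 4]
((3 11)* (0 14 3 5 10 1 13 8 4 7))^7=((0 14 3 11 5 10 1 13 8 4 7))^7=(0 13 11 7 1 3 4 10 14 8 5)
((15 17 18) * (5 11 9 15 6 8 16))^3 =(5 15 6)(8 11 17)(9 18 16)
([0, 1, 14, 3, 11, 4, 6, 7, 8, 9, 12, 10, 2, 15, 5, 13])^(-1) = [0, 1, 12, 3, 5, 14, 6, 7, 8, 9, 11, 4, 10, 15, 2, 13]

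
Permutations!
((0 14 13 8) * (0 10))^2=(0 13 10 14 8)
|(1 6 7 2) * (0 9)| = 4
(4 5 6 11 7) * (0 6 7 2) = (0 6 11 2)(4 5 7) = [6, 1, 0, 3, 5, 7, 11, 4, 8, 9, 10, 2]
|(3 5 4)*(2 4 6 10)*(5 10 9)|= |(2 4 3 10)(5 6 9)|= 12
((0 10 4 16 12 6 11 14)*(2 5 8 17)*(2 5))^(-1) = (0 14 11 6 12 16 4 10)(5 17 8)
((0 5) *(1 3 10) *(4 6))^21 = (10)(0 5)(4 6)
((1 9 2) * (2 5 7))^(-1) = ((1 9 5 7 2))^(-1) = (1 2 7 5 9)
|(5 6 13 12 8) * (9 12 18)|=7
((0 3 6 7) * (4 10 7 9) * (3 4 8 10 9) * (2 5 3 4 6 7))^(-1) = ((0 6 4 9 8 10 2 5 3 7))^(-1) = (0 7 3 5 2 10 8 9 4 6)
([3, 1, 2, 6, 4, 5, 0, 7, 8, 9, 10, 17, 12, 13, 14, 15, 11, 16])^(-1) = (0 6 3)(11 16 17)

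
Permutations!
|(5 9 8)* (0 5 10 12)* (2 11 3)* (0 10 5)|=6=|(2 11 3)(5 9 8)(10 12)|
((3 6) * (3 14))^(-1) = ((3 6 14))^(-1) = (3 14 6)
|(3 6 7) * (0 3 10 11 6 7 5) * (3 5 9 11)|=|(0 5)(3 7 10)(6 9 11)|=6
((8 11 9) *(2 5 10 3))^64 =(8 11 9)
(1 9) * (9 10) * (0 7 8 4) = (0 7 8 4)(1 10 9) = [7, 10, 2, 3, 0, 5, 6, 8, 4, 1, 9]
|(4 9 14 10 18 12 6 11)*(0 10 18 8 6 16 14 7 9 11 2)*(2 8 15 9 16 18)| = 8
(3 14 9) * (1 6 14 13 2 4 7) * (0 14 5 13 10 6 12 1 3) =(0 14 9)(1 12)(2 4 7 3 10 6 5 13) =[14, 12, 4, 10, 7, 13, 5, 3, 8, 0, 6, 11, 1, 2, 9]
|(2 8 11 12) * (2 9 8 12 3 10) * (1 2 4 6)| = 10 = |(1 2 12 9 8 11 3 10 4 6)|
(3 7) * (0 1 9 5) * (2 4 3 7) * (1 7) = (0 7 1 9 5)(2 4 3) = [7, 9, 4, 2, 3, 0, 6, 1, 8, 5]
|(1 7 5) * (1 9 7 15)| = |(1 15)(5 9 7)| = 6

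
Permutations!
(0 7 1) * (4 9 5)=(0 7 1)(4 9 5)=[7, 0, 2, 3, 9, 4, 6, 1, 8, 5]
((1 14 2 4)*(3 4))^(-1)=(1 4 3 2 14)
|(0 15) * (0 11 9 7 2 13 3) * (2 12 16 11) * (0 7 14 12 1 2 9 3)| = 12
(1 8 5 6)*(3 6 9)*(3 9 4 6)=[0, 8, 2, 3, 6, 4, 1, 7, 5, 9]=(9)(1 8 5 4 6)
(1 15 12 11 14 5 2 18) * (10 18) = (1 15 12 11 14 5 2 10 18) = [0, 15, 10, 3, 4, 2, 6, 7, 8, 9, 18, 14, 11, 13, 5, 12, 16, 17, 1]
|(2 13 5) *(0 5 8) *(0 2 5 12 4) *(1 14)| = |(0 12 4)(1 14)(2 13 8)| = 6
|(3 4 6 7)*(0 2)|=|(0 2)(3 4 6 7)|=4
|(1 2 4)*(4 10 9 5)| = |(1 2 10 9 5 4)| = 6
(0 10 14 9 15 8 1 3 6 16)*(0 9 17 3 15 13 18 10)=(1 15 8)(3 6 16 9 13 18 10 14 17)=[0, 15, 2, 6, 4, 5, 16, 7, 1, 13, 14, 11, 12, 18, 17, 8, 9, 3, 10]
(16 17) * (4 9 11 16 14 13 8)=(4 9 11 16 17 14 13 8)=[0, 1, 2, 3, 9, 5, 6, 7, 4, 11, 10, 16, 12, 8, 13, 15, 17, 14]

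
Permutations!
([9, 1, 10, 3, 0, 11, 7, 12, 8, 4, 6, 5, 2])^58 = (0 9 4)(2 7 10 12 6)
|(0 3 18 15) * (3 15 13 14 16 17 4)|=|(0 15)(3 18 13 14 16 17 4)|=14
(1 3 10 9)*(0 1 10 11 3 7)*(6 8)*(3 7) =(0 1 3 11 7)(6 8)(9 10) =[1, 3, 2, 11, 4, 5, 8, 0, 6, 10, 9, 7]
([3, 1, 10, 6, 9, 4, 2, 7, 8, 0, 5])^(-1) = (0 9 4 5 10 2 6 3)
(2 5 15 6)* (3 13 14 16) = [0, 1, 5, 13, 4, 15, 2, 7, 8, 9, 10, 11, 12, 14, 16, 6, 3] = (2 5 15 6)(3 13 14 16)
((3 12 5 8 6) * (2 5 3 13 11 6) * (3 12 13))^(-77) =((2 5 8)(3 13 11 6))^(-77) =(2 5 8)(3 6 11 13)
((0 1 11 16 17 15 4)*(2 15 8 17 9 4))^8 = ((0 1 11 16 9 4)(2 15)(8 17))^8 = (17)(0 11 9)(1 16 4)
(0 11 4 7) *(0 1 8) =(0 11 4 7 1 8) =[11, 8, 2, 3, 7, 5, 6, 1, 0, 9, 10, 4]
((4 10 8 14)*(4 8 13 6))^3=(4 6 13 10)(8 14)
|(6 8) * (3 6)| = |(3 6 8)| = 3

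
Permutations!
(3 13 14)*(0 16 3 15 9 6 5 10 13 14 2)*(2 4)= (0 16 3 14 15 9 6 5 10 13 4 2)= [16, 1, 0, 14, 2, 10, 5, 7, 8, 6, 13, 11, 12, 4, 15, 9, 3]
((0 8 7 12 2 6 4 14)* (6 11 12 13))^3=(0 13 14 7 4 8 6)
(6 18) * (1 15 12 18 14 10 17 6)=[0, 15, 2, 3, 4, 5, 14, 7, 8, 9, 17, 11, 18, 13, 10, 12, 16, 6, 1]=(1 15 12 18)(6 14 10 17)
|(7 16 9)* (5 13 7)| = |(5 13 7 16 9)| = 5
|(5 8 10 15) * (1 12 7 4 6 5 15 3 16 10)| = 21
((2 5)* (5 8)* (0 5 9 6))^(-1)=(0 6 9 8 2 5)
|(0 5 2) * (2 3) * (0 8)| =|(0 5 3 2 8)| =5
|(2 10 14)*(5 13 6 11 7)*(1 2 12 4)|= |(1 2 10 14 12 4)(5 13 6 11 7)|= 30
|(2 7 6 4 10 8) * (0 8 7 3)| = 4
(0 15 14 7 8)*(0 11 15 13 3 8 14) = [13, 1, 2, 8, 4, 5, 6, 14, 11, 9, 10, 15, 12, 3, 7, 0] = (0 13 3 8 11 15)(7 14)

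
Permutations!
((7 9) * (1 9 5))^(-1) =(1 5 7 9)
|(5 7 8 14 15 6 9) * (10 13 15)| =|(5 7 8 14 10 13 15 6 9)| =9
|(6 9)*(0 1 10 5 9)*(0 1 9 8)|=|(0 9 6 1 10 5 8)|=7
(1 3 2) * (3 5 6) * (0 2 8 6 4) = (0 2 1 5 4)(3 8 6) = [2, 5, 1, 8, 0, 4, 3, 7, 6]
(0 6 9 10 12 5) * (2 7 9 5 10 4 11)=(0 6 5)(2 7 9 4 11)(10 12)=[6, 1, 7, 3, 11, 0, 5, 9, 8, 4, 12, 2, 10]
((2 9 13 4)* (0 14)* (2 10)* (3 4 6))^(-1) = ((0 14)(2 9 13 6 3 4 10))^(-1) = (0 14)(2 10 4 3 6 13 9)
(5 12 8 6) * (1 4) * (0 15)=[15, 4, 2, 3, 1, 12, 5, 7, 6, 9, 10, 11, 8, 13, 14, 0]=(0 15)(1 4)(5 12 8 6)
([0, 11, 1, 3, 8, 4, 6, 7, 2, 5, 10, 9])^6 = (1 2 8 4 5 9 11)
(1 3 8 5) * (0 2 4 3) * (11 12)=(0 2 4 3 8 5 1)(11 12)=[2, 0, 4, 8, 3, 1, 6, 7, 5, 9, 10, 12, 11]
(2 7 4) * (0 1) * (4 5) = (0 1)(2 7 5 4) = [1, 0, 7, 3, 2, 4, 6, 5]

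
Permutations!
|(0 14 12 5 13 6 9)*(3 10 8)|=21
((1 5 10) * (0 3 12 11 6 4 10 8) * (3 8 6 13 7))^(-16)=(1 10 4 6 5)(3 7 13 11 12)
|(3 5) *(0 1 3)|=4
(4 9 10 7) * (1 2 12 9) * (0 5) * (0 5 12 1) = (0 12 9 10 7 4)(1 2) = [12, 2, 1, 3, 0, 5, 6, 4, 8, 10, 7, 11, 9]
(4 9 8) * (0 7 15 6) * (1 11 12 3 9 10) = (0 7 15 6)(1 11 12 3 9 8 4 10) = [7, 11, 2, 9, 10, 5, 0, 15, 4, 8, 1, 12, 3, 13, 14, 6]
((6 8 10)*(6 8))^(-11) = ((8 10))^(-11) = (8 10)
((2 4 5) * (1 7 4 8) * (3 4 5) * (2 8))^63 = (1 8 5 7)(3 4)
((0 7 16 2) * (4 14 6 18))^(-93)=((0 7 16 2)(4 14 6 18))^(-93)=(0 2 16 7)(4 18 6 14)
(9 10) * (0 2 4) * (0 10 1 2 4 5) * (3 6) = [4, 2, 5, 6, 10, 0, 3, 7, 8, 1, 9] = (0 4 10 9 1 2 5)(3 6)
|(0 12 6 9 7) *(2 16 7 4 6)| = |(0 12 2 16 7)(4 6 9)| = 15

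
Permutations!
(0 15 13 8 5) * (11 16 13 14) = [15, 1, 2, 3, 4, 0, 6, 7, 5, 9, 10, 16, 12, 8, 11, 14, 13] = (0 15 14 11 16 13 8 5)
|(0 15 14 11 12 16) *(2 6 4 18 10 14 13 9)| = |(0 15 13 9 2 6 4 18 10 14 11 12 16)| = 13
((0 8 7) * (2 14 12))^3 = ((0 8 7)(2 14 12))^3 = (14)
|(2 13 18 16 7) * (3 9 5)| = 15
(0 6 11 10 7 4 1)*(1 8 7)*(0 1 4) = (0 6 11 10 4 8 7) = [6, 1, 2, 3, 8, 5, 11, 0, 7, 9, 4, 10]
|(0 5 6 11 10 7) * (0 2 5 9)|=6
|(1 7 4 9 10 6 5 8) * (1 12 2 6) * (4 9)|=20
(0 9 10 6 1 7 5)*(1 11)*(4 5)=(0 9 10 6 11 1 7 4 5)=[9, 7, 2, 3, 5, 0, 11, 4, 8, 10, 6, 1]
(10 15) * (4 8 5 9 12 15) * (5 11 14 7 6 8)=[0, 1, 2, 3, 5, 9, 8, 6, 11, 12, 4, 14, 15, 13, 7, 10]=(4 5 9 12 15 10)(6 8 11 14 7)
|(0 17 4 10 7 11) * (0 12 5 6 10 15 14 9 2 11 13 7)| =|(0 17 4 15 14 9 2 11 12 5 6 10)(7 13)| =12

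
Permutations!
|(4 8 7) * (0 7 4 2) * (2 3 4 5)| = 7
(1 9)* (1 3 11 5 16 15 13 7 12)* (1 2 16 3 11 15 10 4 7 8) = (1 9 11 5 3 15 13 8)(2 16 10 4 7 12) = [0, 9, 16, 15, 7, 3, 6, 12, 1, 11, 4, 5, 2, 8, 14, 13, 10]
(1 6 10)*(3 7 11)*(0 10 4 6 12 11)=(0 10 1 12 11 3 7)(4 6)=[10, 12, 2, 7, 6, 5, 4, 0, 8, 9, 1, 3, 11]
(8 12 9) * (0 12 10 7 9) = (0 12)(7 9 8 10) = [12, 1, 2, 3, 4, 5, 6, 9, 10, 8, 7, 11, 0]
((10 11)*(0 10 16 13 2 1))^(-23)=(0 2 16 10 1 13 11)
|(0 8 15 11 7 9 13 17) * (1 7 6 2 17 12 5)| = 42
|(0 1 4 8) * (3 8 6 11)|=|(0 1 4 6 11 3 8)|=7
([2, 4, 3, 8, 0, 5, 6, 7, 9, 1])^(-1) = (0 4 1 9 8 3 2)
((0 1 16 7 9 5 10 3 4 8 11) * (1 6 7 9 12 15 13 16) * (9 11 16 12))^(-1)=(0 11 16 8 4 3 10 5 9 7 6)(12 13 15)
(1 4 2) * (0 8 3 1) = (0 8 3 1 4 2) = [8, 4, 0, 1, 2, 5, 6, 7, 3]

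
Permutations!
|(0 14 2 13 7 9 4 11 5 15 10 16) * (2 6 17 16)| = |(0 14 6 17 16)(2 13 7 9 4 11 5 15 10)| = 45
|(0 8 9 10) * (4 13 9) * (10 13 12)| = |(0 8 4 12 10)(9 13)| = 10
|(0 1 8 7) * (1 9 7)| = 6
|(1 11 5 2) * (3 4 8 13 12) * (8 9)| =12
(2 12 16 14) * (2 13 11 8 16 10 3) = [0, 1, 12, 2, 4, 5, 6, 7, 16, 9, 3, 8, 10, 11, 13, 15, 14] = (2 12 10 3)(8 16 14 13 11)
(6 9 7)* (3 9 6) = [0, 1, 2, 9, 4, 5, 6, 3, 8, 7] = (3 9 7)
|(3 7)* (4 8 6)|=|(3 7)(4 8 6)|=6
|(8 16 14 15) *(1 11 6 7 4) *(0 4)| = |(0 4 1 11 6 7)(8 16 14 15)| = 12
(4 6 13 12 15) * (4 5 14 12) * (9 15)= (4 6 13)(5 14 12 9 15)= [0, 1, 2, 3, 6, 14, 13, 7, 8, 15, 10, 11, 9, 4, 12, 5]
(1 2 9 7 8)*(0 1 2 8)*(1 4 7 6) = (0 4 7)(1 8 2 9 6) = [4, 8, 9, 3, 7, 5, 1, 0, 2, 6]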